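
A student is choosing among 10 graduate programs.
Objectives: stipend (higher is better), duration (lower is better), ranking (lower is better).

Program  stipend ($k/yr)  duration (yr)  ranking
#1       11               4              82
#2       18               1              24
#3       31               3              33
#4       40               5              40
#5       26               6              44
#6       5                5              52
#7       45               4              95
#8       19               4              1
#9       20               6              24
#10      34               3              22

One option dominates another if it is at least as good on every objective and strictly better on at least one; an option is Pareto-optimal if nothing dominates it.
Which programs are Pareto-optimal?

#1: dominated by #2 (stipend 18≥11, duration 1≤4, ranking 24≤82).
#2: not dominated (best duration).
#3: dominated by #10 (stipend 34≥31, duration 3≤3, ranking 22≤33).
#4: not dominated.
#5: dominated by #3 (stipend 31≥26, duration 3≤6, ranking 33≤44).
#6: dominated by #2 (stipend 18≥5, duration 1≤5, ranking 24≤52).
#7: not dominated (best stipend).
#8: not dominated (best ranking).
#9: dominated by #10 (stipend 34≥20, duration 3≤6, ranking 22≤24).
#10: not dominated.

#2, #4, #7, #8, #10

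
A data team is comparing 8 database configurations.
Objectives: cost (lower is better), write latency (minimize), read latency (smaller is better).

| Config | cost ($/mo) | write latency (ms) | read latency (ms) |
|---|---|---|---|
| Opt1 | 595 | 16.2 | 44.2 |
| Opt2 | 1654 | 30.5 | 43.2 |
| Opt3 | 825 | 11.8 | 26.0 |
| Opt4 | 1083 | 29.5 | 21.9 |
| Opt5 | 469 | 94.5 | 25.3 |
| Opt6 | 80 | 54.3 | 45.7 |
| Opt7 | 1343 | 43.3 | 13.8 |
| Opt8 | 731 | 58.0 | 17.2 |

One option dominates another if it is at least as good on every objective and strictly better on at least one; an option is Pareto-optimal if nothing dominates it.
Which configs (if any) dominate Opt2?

Opt3, Opt4

Opt3: cost 825≤1654, write latency 11.8≤30.5, read latency 26.0≤43.2 — dominates Opt2.
Opt4: cost 1083≤1654, write latency 29.5≤30.5, read latency 21.9≤43.2 — dominates Opt2.
Others (Opt1, Opt5, Opt6, Opt7, Opt8) are each worse than Opt2 on at least one objective.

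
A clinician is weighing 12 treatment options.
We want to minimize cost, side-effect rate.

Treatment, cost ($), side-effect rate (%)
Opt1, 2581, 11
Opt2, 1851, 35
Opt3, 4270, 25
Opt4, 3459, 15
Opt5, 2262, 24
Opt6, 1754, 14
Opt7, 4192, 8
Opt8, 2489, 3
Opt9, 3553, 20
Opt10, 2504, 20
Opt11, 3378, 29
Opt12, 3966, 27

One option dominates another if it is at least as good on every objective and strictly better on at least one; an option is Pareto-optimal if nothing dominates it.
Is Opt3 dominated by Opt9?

Opt9 vs Opt3: cost 3553≤4270, side-effect rate 20≤25 — Opt9 is at least as good on every objective with at least one strict improvement.

Yes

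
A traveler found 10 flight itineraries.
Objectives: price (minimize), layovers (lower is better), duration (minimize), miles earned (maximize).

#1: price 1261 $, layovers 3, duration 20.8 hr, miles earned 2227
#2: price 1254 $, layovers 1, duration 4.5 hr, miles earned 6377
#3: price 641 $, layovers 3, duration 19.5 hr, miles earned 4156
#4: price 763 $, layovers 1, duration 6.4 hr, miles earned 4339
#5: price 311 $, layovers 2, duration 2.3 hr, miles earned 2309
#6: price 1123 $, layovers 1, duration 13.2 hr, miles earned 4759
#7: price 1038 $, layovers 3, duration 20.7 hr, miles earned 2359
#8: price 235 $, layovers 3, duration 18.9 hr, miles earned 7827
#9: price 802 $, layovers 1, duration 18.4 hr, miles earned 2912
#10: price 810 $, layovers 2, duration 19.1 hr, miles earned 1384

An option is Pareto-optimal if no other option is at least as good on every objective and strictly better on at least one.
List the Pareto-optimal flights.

#2, #4, #5, #6, #8

#1: dominated by #2 (price 1254≤1261, layovers 1≤3, duration 4.5≤20.8, miles earned 6377≥2227).
#2: not dominated.
#3: dominated by #8 (price 235≤641, layovers 3≤3, duration 18.9≤19.5, miles earned 7827≥4156).
#4: not dominated.
#5: not dominated (best duration).
#6: not dominated.
#7: dominated by #3 (price 641≤1038, layovers 3≤3, duration 19.5≤20.7, miles earned 4156≥2359).
#8: not dominated (best price).
#9: dominated by #4 (price 763≤802, layovers 1≤1, duration 6.4≤18.4, miles earned 4339≥2912).
#10: dominated by #4 (price 763≤810, layovers 1≤2, duration 6.4≤19.1, miles earned 4339≥1384).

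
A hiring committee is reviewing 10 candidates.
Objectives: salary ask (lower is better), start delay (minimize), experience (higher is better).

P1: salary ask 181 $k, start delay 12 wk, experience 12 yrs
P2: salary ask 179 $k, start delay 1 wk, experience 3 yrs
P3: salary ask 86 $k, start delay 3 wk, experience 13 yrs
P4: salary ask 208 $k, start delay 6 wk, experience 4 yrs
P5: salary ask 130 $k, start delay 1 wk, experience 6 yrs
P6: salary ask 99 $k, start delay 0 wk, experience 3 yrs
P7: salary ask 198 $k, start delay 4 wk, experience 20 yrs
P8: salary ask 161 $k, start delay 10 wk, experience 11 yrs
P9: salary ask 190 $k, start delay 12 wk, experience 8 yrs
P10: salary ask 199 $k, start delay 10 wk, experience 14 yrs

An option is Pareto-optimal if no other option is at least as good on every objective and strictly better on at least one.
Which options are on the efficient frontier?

P3, P5, P6, P7

P1: dominated by P3 (salary ask 86≤181, start delay 3≤12, experience 13≥12).
P2: dominated by P5 (salary ask 130≤179, start delay 1≤1, experience 6≥3).
P3: not dominated (best salary ask).
P4: dominated by P3 (salary ask 86≤208, start delay 3≤6, experience 13≥4).
P5: not dominated.
P6: not dominated (best start delay).
P7: not dominated (best experience).
P8: dominated by P3 (salary ask 86≤161, start delay 3≤10, experience 13≥11).
P9: dominated by P1 (salary ask 181≤190, start delay 12≤12, experience 12≥8).
P10: dominated by P7 (salary ask 198≤199, start delay 4≤10, experience 20≥14).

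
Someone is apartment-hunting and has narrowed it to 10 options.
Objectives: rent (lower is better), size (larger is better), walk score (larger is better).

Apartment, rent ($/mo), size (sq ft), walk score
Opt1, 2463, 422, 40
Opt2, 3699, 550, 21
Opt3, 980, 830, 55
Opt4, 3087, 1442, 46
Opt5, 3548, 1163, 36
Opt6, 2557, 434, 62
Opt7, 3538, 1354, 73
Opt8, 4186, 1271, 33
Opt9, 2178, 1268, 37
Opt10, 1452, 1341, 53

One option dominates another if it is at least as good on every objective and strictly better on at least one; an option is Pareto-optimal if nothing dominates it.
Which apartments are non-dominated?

Opt1: dominated by Opt3 (rent 980≤2463, size 830≥422, walk score 55≥40).
Opt2: dominated by Opt3 (rent 980≤3699, size 830≥550, walk score 55≥21).
Opt3: not dominated (best rent).
Opt4: not dominated (best size).
Opt5: dominated by Opt4 (rent 3087≤3548, size 1442≥1163, walk score 46≥36).
Opt6: not dominated.
Opt7: not dominated (best walk score).
Opt8: dominated by Opt4 (rent 3087≤4186, size 1442≥1271, walk score 46≥33).
Opt9: dominated by Opt10 (rent 1452≤2178, size 1341≥1268, walk score 53≥37).
Opt10: not dominated.

Opt3, Opt4, Opt6, Opt7, Opt10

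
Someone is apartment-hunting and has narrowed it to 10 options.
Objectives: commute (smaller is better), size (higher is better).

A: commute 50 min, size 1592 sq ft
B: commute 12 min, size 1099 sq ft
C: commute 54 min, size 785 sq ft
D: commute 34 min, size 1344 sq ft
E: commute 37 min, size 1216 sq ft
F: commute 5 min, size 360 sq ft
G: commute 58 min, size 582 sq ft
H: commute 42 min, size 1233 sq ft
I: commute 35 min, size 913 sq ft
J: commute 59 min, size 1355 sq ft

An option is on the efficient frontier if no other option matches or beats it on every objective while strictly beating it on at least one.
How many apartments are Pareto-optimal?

A: not dominated (best size).
B: not dominated.
C: dominated by A (commute 50≤54, size 1592≥785).
D: not dominated.
E: dominated by D (commute 34≤37, size 1344≥1216).
F: not dominated (best commute).
G: dominated by A (commute 50≤58, size 1592≥582).
H: dominated by D (commute 34≤42, size 1344≥1233).
I: dominated by B (commute 12≤35, size 1099≥913).
J: dominated by A (commute 50≤59, size 1592≥1355).
Pareto-optimal: A, B, D, F → 4.

4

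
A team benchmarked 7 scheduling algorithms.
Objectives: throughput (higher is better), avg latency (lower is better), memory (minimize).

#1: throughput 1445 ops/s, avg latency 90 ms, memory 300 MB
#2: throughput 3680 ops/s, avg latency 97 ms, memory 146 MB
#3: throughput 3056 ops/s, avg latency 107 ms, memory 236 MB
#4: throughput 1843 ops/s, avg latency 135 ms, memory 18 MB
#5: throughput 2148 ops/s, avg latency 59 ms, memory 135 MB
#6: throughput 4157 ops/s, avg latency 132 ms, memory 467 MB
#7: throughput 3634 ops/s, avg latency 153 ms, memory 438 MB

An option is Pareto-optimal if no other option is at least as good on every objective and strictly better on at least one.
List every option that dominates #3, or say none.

#2

#2: throughput 3680≥3056, avg latency 97≤107, memory 146≤236 — dominates #3.
Others (#1, #4, #5, #6, #7) are each worse than #3 on at least one objective.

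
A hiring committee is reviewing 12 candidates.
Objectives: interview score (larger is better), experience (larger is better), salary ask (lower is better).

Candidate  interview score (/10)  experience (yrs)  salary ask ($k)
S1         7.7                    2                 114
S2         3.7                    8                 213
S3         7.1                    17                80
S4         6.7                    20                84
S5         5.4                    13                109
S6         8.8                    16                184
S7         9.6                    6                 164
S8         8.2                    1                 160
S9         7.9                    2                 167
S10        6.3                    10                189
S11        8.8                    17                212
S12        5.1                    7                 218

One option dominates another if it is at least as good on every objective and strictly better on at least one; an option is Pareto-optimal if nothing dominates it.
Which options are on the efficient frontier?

S1, S3, S4, S6, S7, S8, S11

S1: not dominated.
S2: dominated by S3 (interview score 7.1≥3.7, experience 17≥8, salary ask 80≤213).
S3: not dominated (best salary ask).
S4: not dominated (best experience).
S5: dominated by S3 (interview score 7.1≥5.4, experience 17≥13, salary ask 80≤109).
S6: not dominated.
S7: not dominated (best interview score).
S8: not dominated.
S9: dominated by S7 (interview score 9.6≥7.9, experience 6≥2, salary ask 164≤167).
S10: dominated by S3 (interview score 7.1≥6.3, experience 17≥10, salary ask 80≤189).
S11: not dominated.
S12: dominated by S3 (interview score 7.1≥5.1, experience 17≥7, salary ask 80≤218).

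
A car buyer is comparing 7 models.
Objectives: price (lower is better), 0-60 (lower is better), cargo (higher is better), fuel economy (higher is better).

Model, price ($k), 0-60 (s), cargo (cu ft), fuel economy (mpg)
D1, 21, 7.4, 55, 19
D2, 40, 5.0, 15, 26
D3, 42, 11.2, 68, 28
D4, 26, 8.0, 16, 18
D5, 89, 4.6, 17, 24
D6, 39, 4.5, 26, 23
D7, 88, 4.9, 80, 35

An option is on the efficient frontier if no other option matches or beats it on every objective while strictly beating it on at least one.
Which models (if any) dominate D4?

D1: price 21≤26, 0-60 7.4≤8.0, cargo 55≥16, fuel economy 19≥18 — dominates D4.
Others (D2, D3, D5, D6, D7) are each worse than D4 on at least one objective.

D1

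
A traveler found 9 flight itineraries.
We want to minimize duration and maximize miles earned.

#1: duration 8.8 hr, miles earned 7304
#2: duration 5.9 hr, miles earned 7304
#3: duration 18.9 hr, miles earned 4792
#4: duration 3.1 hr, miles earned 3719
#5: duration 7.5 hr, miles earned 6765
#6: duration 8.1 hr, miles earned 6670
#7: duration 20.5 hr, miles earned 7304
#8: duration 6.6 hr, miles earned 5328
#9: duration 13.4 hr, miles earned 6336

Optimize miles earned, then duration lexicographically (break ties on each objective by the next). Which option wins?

First maximize miles earned: best is 7304, kept {#1, #2, #7}.
Then minimize duration: best is 5.9, kept {#2}.

#2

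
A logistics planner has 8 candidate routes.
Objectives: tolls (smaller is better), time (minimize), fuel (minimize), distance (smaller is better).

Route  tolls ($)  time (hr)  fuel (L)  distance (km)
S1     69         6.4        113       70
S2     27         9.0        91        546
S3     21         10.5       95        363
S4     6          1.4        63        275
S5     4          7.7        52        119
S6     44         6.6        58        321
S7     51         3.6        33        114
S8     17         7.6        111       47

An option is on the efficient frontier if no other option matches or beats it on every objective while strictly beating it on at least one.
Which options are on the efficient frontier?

S1: not dominated.
S2: dominated by S4 (tolls 6≤27, time 1.4≤9.0, fuel 63≤91, distance 275≤546).
S3: dominated by S4 (tolls 6≤21, time 1.4≤10.5, fuel 63≤95, distance 275≤363).
S4: not dominated (best time).
S5: not dominated (best tolls).
S6: not dominated.
S7: not dominated (best fuel).
S8: not dominated (best distance).

S1, S4, S5, S6, S7, S8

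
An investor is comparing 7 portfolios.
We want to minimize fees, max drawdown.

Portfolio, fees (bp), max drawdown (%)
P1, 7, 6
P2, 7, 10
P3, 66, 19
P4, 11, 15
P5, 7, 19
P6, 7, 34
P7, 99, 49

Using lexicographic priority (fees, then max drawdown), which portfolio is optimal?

First minimize fees: best is 7, kept {P1, P2, P5, P6}.
Then minimize max drawdown: best is 6, kept {P1}.

P1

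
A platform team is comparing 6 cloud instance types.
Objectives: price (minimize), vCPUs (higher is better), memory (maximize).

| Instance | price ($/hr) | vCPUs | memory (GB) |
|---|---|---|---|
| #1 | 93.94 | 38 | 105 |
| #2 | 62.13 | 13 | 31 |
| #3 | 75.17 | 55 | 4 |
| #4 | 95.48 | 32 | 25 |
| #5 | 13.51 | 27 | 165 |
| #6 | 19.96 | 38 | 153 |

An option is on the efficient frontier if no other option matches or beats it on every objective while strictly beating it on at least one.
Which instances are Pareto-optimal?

#3, #5, #6

#1: dominated by #6 (price 19.96≤93.94, vCPUs 38≥38, memory 153≥105).
#2: dominated by #5 (price 13.51≤62.13, vCPUs 27≥13, memory 165≥31).
#3: not dominated (best vCPUs).
#4: dominated by #1 (price 93.94≤95.48, vCPUs 38≥32, memory 105≥25).
#5: not dominated (best price).
#6: not dominated.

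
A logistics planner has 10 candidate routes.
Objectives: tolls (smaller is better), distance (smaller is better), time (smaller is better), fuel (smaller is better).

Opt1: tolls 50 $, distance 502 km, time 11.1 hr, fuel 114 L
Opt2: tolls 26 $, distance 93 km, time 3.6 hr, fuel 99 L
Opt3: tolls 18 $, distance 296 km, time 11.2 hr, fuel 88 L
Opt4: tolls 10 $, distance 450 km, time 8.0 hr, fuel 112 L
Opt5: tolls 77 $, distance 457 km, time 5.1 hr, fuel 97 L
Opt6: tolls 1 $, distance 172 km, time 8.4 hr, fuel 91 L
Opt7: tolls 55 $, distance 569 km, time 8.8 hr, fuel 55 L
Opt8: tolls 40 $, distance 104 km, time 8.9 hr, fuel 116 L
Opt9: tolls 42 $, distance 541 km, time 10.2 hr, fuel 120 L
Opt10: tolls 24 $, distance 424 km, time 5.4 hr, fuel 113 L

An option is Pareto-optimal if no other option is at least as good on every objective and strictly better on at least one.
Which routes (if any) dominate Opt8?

Opt2: tolls 26≤40, distance 93≤104, time 3.6≤8.9, fuel 99≤116 — dominates Opt8.
Others (Opt1, Opt3, Opt4, Opt5, Opt6, Opt7, Opt9, Opt10) are each worse than Opt8 on at least one objective.

Opt2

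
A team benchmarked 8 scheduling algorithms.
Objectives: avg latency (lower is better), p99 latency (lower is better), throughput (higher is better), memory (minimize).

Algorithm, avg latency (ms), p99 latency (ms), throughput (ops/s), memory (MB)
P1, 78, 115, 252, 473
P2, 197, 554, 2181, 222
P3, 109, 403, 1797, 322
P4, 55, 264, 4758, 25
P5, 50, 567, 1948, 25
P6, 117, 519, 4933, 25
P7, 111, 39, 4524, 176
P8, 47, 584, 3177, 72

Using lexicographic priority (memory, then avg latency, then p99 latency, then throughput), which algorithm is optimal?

First minimize memory: best is 25, kept {P4, P5, P6}.
Then minimize avg latency: best is 50, kept {P5}.

P5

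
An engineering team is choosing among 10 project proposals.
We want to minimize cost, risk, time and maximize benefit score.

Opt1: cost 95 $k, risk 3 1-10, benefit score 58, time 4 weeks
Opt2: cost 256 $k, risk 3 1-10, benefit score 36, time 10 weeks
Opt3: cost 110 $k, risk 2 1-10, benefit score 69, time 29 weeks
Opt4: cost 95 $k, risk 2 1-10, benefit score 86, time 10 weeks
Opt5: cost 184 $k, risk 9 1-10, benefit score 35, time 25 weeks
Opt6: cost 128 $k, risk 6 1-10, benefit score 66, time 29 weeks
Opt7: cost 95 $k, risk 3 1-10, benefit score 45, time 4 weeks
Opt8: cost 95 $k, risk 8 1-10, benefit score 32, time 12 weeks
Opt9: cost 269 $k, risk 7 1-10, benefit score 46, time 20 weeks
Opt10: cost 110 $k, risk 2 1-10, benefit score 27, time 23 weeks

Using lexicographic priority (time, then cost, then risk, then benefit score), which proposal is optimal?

First minimize time: best is 4, kept {Opt1, Opt7}.
Then minimize cost: best is 95, kept {Opt1, Opt7}.
Then minimize risk: best is 3, kept {Opt1, Opt7}.
Then maximize benefit score: best is 58, kept {Opt1}.

Opt1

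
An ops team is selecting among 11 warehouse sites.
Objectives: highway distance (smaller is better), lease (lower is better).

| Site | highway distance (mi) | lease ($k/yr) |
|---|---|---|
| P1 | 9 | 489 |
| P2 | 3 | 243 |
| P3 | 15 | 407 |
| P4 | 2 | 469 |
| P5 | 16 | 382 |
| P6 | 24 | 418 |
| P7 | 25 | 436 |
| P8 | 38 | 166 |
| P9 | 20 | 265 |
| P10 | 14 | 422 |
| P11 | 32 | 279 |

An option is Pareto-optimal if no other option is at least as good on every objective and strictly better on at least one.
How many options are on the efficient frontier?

P1: dominated by P2 (highway distance 3≤9, lease 243≤489).
P2: not dominated.
P3: dominated by P2 (highway distance 3≤15, lease 243≤407).
P4: not dominated (best highway distance).
P5: dominated by P2 (highway distance 3≤16, lease 243≤382).
P6: dominated by P2 (highway distance 3≤24, lease 243≤418).
P7: dominated by P2 (highway distance 3≤25, lease 243≤436).
P8: not dominated (best lease).
P9: dominated by P2 (highway distance 3≤20, lease 243≤265).
P10: dominated by P2 (highway distance 3≤14, lease 243≤422).
P11: dominated by P2 (highway distance 3≤32, lease 243≤279).
Pareto-optimal: P2, P4, P8 → 3.

3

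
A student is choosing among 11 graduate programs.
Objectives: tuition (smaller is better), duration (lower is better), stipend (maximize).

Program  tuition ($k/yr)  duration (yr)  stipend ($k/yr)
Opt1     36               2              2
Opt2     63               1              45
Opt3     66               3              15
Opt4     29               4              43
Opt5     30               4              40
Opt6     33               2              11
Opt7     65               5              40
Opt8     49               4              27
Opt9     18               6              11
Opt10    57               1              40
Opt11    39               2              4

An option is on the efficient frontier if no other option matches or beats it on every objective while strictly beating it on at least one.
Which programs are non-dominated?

Opt2, Opt4, Opt6, Opt9, Opt10

Opt1: dominated by Opt6 (tuition 33≤36, duration 2≤2, stipend 11≥2).
Opt2: not dominated (best stipend).
Opt3: dominated by Opt2 (tuition 63≤66, duration 1≤3, stipend 45≥15).
Opt4: not dominated.
Opt5: dominated by Opt4 (tuition 29≤30, duration 4≤4, stipend 43≥40).
Opt6: not dominated.
Opt7: dominated by Opt2 (tuition 63≤65, duration 1≤5, stipend 45≥40).
Opt8: dominated by Opt4 (tuition 29≤49, duration 4≤4, stipend 43≥27).
Opt9: not dominated (best tuition).
Opt10: not dominated.
Opt11: dominated by Opt6 (tuition 33≤39, duration 2≤2, stipend 11≥4).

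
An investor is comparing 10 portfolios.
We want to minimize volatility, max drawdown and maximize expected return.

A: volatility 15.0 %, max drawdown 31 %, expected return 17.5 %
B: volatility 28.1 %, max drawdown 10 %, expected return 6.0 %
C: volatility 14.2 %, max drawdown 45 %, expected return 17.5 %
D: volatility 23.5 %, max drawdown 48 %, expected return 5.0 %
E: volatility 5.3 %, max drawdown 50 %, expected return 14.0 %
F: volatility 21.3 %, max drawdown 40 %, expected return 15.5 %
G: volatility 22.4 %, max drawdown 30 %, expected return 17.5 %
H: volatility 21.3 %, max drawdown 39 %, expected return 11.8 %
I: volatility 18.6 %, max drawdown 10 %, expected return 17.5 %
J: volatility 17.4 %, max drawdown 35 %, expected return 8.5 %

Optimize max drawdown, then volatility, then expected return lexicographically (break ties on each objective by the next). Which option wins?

I

First minimize max drawdown: best is 10, kept {B, I}.
Then minimize volatility: best is 18.6, kept {I}.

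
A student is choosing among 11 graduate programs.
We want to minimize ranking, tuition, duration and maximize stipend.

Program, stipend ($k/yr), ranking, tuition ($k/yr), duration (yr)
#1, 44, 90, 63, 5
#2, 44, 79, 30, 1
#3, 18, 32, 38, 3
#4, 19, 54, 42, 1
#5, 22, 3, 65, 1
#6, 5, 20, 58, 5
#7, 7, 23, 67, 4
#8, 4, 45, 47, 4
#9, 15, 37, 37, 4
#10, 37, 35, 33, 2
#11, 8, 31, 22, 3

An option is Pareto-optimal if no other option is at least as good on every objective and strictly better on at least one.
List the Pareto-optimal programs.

#2, #3, #4, #5, #6, #10, #11

#1: dominated by #2 (stipend 44≥44, ranking 79≤90, tuition 30≤63, duration 1≤5).
#2: not dominated.
#3: not dominated.
#4: not dominated.
#5: not dominated (best ranking).
#6: not dominated.
#7: dominated by #5 (stipend 22≥7, ranking 3≤23, tuition 65≤67, duration 1≤4).
#8: dominated by #3 (stipend 18≥4, ranking 32≤45, tuition 38≤47, duration 3≤4).
#9: dominated by #10 (stipend 37≥15, ranking 35≤37, tuition 33≤37, duration 2≤4).
#10: not dominated.
#11: not dominated (best tuition).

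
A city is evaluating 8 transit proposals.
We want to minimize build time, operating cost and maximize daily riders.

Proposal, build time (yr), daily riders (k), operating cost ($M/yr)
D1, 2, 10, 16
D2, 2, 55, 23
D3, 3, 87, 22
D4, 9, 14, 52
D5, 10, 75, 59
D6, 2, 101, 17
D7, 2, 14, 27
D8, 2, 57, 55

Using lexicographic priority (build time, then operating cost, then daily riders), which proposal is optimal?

First minimize build time: best is 2, kept {D1, D2, D6, D7, D8}.
Then minimize operating cost: best is 16, kept {D1}.

D1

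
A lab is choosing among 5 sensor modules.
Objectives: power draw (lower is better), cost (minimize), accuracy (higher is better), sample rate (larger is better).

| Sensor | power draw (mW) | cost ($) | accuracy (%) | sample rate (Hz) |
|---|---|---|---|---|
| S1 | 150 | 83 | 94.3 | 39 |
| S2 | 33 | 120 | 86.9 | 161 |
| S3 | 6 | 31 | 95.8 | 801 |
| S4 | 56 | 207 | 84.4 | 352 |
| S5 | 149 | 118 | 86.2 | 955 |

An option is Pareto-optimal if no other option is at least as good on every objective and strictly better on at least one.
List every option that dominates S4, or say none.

S3

S3: power draw 6≤56, cost 31≤207, accuracy 95.8≥84.4, sample rate 801≥352 — dominates S4.
Others (S1, S2, S5) are each worse than S4 on at least one objective.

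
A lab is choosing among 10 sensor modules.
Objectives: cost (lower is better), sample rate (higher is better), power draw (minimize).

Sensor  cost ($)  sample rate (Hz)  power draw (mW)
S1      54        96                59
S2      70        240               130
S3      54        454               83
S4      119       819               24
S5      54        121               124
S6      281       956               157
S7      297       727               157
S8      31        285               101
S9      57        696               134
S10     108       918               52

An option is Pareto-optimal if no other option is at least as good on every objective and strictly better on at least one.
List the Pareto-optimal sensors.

S1, S3, S4, S6, S8, S9, S10

S1: not dominated.
S2: dominated by S3 (cost 54≤70, sample rate 454≥240, power draw 83≤130).
S3: not dominated.
S4: not dominated (best power draw).
S5: dominated by S3 (cost 54≤54, sample rate 454≥121, power draw 83≤124).
S6: not dominated (best sample rate).
S7: dominated by S4 (cost 119≤297, sample rate 819≥727, power draw 24≤157).
S8: not dominated (best cost).
S9: not dominated.
S10: not dominated.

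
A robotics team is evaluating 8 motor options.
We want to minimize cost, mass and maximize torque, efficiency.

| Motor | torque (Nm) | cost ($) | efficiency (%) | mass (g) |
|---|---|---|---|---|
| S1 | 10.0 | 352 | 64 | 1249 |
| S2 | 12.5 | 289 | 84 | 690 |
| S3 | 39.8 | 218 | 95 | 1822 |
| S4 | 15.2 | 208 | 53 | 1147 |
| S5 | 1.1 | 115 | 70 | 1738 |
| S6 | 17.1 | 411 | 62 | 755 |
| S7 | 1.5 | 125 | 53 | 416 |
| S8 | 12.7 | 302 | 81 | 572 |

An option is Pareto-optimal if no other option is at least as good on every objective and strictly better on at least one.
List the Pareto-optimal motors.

S1: dominated by S2 (torque 12.5≥10.0, cost 289≤352, efficiency 84≥64, mass 690≤1249).
S2: not dominated.
S3: not dominated (best torque).
S4: not dominated.
S5: not dominated (best cost).
S6: not dominated.
S7: not dominated (best mass).
S8: not dominated.

S2, S3, S4, S5, S6, S7, S8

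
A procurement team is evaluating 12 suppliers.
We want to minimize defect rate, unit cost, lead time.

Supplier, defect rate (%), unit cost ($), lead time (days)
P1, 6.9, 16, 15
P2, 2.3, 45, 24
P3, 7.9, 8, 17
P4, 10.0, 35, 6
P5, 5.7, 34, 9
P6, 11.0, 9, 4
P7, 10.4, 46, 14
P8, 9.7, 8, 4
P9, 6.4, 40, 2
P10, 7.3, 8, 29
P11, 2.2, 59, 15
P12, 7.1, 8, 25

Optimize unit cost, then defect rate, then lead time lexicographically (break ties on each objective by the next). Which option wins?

P12

First minimize unit cost: best is 8, kept {P3, P8, P10, P12}.
Then minimize defect rate: best is 7.1, kept {P12}.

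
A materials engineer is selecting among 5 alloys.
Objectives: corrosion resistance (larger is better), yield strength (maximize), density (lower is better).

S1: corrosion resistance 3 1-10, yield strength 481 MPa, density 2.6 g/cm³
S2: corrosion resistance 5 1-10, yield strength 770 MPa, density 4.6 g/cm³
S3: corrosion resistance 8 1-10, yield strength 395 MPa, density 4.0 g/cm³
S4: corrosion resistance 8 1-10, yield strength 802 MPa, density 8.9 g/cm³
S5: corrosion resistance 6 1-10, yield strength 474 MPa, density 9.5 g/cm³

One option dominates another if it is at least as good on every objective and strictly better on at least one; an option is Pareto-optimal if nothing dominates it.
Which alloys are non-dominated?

S1, S2, S3, S4

S1: not dominated (best density).
S2: not dominated.
S3: not dominated.
S4: not dominated (best yield strength).
S5: dominated by S4 (corrosion resistance 8≥6, yield strength 802≥474, density 8.9≤9.5).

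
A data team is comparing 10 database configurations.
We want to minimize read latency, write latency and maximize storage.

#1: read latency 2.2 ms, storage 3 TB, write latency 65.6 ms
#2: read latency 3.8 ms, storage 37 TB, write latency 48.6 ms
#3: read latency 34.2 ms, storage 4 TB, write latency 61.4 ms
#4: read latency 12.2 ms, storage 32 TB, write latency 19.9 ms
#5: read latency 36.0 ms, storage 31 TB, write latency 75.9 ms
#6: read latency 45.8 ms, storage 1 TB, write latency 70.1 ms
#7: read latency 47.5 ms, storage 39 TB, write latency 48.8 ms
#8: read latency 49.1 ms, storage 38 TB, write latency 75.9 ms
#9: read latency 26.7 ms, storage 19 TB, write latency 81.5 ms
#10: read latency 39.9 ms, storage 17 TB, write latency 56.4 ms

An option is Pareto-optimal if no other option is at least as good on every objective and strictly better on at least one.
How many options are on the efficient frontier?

4

#1: not dominated (best read latency).
#2: not dominated.
#3: dominated by #2 (read latency 3.8≤34.2, storage 37≥4, write latency 48.6≤61.4).
#4: not dominated (best write latency).
#5: dominated by #2 (read latency 3.8≤36.0, storage 37≥31, write latency 48.6≤75.9).
#6: dominated by #1 (read latency 2.2≤45.8, storage 3≥1, write latency 65.6≤70.1).
#7: not dominated (best storage).
#8: dominated by #7 (read latency 47.5≤49.1, storage 39≥38, write latency 48.8≤75.9).
#9: dominated by #2 (read latency 3.8≤26.7, storage 37≥19, write latency 48.6≤81.5).
#10: dominated by #2 (read latency 3.8≤39.9, storage 37≥17, write latency 48.6≤56.4).
Pareto-optimal: #1, #2, #4, #7 → 4.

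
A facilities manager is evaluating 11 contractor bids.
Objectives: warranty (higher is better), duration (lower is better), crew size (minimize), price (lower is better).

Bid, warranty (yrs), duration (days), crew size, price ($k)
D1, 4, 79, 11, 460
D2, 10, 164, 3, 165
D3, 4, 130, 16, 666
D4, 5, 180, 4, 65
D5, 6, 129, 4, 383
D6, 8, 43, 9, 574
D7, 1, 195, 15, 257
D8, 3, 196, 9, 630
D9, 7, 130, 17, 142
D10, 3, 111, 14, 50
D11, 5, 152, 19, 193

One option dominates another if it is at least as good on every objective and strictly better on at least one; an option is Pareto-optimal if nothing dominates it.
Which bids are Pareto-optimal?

D1, D2, D4, D5, D6, D9, D10

D1: not dominated.
D2: not dominated (best warranty).
D3: dominated by D1 (warranty 4≥4, duration 79≤130, crew size 11≤16, price 460≤666).
D4: not dominated.
D5: not dominated.
D6: not dominated (best duration).
D7: dominated by D2 (warranty 10≥1, duration 164≤195, crew size 3≤15, price 165≤257).
D8: dominated by D2 (warranty 10≥3, duration 164≤196, crew size 3≤9, price 165≤630).
D9: not dominated.
D10: not dominated (best price).
D11: dominated by D9 (warranty 7≥5, duration 130≤152, crew size 17≤19, price 142≤193).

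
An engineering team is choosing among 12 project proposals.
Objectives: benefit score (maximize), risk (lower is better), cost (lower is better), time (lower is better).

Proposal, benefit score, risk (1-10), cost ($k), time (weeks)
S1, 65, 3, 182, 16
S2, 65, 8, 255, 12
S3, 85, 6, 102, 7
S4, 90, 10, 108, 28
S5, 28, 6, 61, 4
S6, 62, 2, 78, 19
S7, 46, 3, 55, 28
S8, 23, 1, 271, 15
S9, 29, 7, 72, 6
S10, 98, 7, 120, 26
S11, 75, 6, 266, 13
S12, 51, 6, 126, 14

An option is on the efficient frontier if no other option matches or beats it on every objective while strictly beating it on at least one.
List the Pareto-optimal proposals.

S1: not dominated.
S2: dominated by S3 (benefit score 85≥65, risk 6≤8, cost 102≤255, time 7≤12).
S3: not dominated.
S4: not dominated.
S5: not dominated (best time).
S6: not dominated.
S7: not dominated (best cost).
S8: not dominated (best risk).
S9: not dominated.
S10: not dominated (best benefit score).
S11: dominated by S3 (benefit score 85≥75, risk 6≤6, cost 102≤266, time 7≤13).
S12: dominated by S3 (benefit score 85≥51, risk 6≤6, cost 102≤126, time 7≤14).

S1, S3, S4, S5, S6, S7, S8, S9, S10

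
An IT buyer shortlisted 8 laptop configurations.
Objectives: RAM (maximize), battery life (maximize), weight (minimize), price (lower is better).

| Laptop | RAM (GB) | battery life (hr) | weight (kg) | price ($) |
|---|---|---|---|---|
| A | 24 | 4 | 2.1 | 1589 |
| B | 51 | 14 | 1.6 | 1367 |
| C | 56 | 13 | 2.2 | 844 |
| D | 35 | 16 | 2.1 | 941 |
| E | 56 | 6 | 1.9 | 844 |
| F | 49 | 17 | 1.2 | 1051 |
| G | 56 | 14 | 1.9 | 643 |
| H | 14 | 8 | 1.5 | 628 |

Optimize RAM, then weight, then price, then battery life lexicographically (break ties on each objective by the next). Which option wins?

First maximize RAM: best is 56, kept {C, E, G}.
Then minimize weight: best is 1.9, kept {E, G}.
Then minimize price: best is 643, kept {G}.

G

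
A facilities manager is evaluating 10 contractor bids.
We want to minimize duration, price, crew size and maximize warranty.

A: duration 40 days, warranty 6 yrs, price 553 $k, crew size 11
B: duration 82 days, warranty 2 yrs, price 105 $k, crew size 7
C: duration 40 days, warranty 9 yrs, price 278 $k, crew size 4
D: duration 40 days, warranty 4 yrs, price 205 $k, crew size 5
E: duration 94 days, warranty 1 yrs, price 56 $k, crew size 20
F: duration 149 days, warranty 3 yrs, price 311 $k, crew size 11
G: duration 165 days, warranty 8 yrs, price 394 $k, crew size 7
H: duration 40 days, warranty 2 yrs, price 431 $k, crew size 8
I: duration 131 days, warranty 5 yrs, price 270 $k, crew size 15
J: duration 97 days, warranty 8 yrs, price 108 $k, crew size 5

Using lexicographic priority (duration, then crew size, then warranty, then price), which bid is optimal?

C

First minimize duration: best is 40, kept {A, C, D, H}.
Then minimize crew size: best is 4, kept {C}.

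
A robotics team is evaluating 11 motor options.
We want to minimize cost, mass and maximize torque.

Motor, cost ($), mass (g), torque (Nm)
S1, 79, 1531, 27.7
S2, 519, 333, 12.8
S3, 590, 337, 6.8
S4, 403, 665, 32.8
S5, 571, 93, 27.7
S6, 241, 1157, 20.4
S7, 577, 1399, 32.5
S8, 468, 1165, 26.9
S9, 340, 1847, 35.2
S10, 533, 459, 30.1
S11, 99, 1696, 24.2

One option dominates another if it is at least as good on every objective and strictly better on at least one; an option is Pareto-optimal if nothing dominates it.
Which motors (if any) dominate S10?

S1: worse on mass (1531 vs 459).
S2: worse on torque (12.8 vs 30.1).
S3: worse on cost (590 vs 533).
S4: worse on mass (665 vs 459).
S5: worse on cost (571 vs 533).
S6: worse on mass (1157 vs 459).
S7: worse on cost (577 vs 533).
S8: worse on mass (1165 vs 459).
S9: worse on mass (1847 vs 459).
S11: worse on mass (1696 vs 459).
No option dominates S10.

none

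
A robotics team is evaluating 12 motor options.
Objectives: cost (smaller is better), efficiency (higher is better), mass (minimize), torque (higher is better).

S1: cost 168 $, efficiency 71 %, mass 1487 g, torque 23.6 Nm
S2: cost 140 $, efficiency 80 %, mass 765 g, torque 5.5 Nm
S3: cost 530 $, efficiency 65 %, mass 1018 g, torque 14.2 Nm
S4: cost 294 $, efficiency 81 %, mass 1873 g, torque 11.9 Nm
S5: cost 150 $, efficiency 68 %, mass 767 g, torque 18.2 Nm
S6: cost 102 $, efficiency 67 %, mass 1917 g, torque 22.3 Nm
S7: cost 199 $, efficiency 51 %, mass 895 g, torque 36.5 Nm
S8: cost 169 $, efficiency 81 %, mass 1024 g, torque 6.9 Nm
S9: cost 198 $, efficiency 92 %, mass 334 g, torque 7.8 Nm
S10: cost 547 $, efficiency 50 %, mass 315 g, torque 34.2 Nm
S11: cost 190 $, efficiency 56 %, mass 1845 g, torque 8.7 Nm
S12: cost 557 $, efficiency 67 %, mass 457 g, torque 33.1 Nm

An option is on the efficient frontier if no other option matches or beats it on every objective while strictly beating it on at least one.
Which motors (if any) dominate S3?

S5

S5: cost 150≤530, efficiency 68≥65, mass 767≤1018, torque 18.2≥14.2 — dominates S3.
Others (S1, S2, S4, S6, S7, S8, S9, S10, S11, S12) are each worse than S3 on at least one objective.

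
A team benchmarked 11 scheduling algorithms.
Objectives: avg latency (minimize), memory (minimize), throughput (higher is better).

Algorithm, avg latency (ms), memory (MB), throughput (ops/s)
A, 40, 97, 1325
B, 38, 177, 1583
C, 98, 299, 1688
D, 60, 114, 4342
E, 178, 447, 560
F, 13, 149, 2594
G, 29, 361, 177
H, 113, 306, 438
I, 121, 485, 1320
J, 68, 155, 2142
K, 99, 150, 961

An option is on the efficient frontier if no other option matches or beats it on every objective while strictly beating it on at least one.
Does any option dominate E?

Yes

A vs E: avg latency 40≤178, memory 97≤447, throughput 1325≥560 — A is at least as good on every objective and strictly better on at least one, so A dominates E.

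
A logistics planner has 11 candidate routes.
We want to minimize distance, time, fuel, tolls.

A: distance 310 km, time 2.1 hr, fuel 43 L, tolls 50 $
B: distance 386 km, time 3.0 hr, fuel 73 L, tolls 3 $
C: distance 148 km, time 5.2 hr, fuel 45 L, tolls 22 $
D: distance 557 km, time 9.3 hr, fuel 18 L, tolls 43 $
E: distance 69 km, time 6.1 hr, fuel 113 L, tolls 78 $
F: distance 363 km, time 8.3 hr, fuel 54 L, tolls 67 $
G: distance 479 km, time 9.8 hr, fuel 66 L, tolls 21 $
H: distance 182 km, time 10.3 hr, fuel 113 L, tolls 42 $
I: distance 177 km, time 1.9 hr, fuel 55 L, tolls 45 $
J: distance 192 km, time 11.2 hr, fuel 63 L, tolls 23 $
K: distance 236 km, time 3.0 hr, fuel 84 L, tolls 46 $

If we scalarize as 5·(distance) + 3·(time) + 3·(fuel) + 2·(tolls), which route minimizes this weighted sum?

E

A: 5·310 + 3·2.1 + 3·43 + 2·50 = 1785.3
B: 5·386 + 3·3.0 + 3·73 + 2·3 = 2164.0
C: 5·148 + 3·5.2 + 3·45 + 2·22 = 934.6
D: 5·557 + 3·9.3 + 3·18 + 2·43 = 2952.9
E: 5·69 + 3·6.1 + 3·113 + 2·78 = 858.3
F: 5·363 + 3·8.3 + 3·54 + 2·67 = 2135.9
G: 5·479 + 3·9.8 + 3·66 + 2·21 = 2664.4
H: 5·182 + 3·10.3 + 3·113 + 2·42 = 1363.9
I: 5·177 + 3·1.9 + 3·55 + 2·45 = 1145.7
J: 5·192 + 3·11.2 + 3·63 + 2·23 = 1228.6
K: 5·236 + 3·3.0 + 3·84 + 2·46 = 1533.0
Lowest: E at 858.3.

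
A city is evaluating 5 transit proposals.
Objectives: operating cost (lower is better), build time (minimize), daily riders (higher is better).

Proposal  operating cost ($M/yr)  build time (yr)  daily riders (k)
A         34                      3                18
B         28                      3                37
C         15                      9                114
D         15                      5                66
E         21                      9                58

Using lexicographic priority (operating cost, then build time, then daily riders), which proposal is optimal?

D

First minimize operating cost: best is 15, kept {C, D}.
Then minimize build time: best is 5, kept {D}.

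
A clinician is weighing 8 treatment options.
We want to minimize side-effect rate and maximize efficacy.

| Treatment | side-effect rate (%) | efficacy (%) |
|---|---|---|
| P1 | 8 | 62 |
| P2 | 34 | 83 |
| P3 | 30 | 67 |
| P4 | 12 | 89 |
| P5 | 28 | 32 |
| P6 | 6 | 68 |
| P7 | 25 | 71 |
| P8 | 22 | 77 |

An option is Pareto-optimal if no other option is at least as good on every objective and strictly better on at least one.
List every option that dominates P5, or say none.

P1: side-effect rate 8≤28, efficacy 62≥32 — dominates P5.
P4: side-effect rate 12≤28, efficacy 89≥32 — dominates P5.
P6: side-effect rate 6≤28, efficacy 68≥32 — dominates P5.
P7: side-effect rate 25≤28, efficacy 71≥32 — dominates P5.
P8: side-effect rate 22≤28, efficacy 77≥32 — dominates P5.
Others (P2, P3) are each worse than P5 on at least one objective.

P1, P4, P6, P7, P8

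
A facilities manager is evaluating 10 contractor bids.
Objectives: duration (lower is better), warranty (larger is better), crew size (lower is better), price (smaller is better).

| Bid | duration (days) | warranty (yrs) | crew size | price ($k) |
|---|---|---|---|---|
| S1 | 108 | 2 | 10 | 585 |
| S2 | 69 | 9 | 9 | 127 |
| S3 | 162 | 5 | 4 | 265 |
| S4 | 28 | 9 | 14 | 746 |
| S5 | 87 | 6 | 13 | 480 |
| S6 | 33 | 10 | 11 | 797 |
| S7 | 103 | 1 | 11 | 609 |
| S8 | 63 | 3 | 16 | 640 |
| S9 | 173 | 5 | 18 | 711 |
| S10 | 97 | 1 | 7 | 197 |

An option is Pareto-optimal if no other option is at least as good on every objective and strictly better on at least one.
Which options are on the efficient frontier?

S2, S3, S4, S6, S8, S10

S1: dominated by S2 (duration 69≤108, warranty 9≥2, crew size 9≤10, price 127≤585).
S2: not dominated (best price).
S3: not dominated (best crew size).
S4: not dominated (best duration).
S5: dominated by S2 (duration 69≤87, warranty 9≥6, crew size 9≤13, price 127≤480).
S6: not dominated (best warranty).
S7: dominated by S2 (duration 69≤103, warranty 9≥1, crew size 9≤11, price 127≤609).
S8: not dominated.
S9: dominated by S2 (duration 69≤173, warranty 9≥5, crew size 9≤18, price 127≤711).
S10: not dominated.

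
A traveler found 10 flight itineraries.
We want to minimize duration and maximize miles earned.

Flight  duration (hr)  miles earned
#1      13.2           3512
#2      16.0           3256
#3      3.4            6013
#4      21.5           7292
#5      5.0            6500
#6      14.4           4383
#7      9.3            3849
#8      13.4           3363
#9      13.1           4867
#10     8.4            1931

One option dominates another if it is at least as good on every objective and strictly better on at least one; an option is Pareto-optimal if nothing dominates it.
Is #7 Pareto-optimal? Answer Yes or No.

#3 vs #7: duration 3.4≤9.3, miles earned 6013≥3849 — #3 is at least as good on every objective and strictly better on at least one, so #3 dominates #7.

No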